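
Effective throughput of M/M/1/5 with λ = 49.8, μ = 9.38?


ρ = 5.3092; P_K = (1−ρ)ρ^5/(1−ρ^6) = 0.811683
λ_eff = λ(1 − P_K) = 49.8·(1 − 0.811683) = 49.8·0.188317 = 9.3782 /hr

Final: 9.3782 /hr


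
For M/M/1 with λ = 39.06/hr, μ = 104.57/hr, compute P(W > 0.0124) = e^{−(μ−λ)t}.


W ~ Exponential(μ−λ) for M/M/1.
μ − λ = 104.57 − 39.06 = 65.5100
P(W > t) = e^{−(μ−λ)t} = e^{−0.8123} = 0.443825

Final: 0.443825


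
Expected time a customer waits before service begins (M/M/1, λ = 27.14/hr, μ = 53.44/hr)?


ρ = 27.14/53.44 = 0.5079
Wq = ρ/(μ−λ) = 0.5079/(53.44 − 27.14) = 0.5079/26.30 = 0.01931 hr

Final: 0.01931 hr


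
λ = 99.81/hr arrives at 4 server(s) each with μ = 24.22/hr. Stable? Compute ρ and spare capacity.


Total capacity cμ = 4·24.22 = 96.88/hr
ρ = λ/(cμ) = 99.81/96.88 = 1.0302
Stable ⇔ ρ < 1: NO
Spare capacity = cμ − λ = 96.88 − 99.81 = -2.93/hr

Final: ρ = 1.0302; unstable; margin = -2.93/hr


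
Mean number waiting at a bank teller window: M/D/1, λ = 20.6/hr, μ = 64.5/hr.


ρ = 20.6/64.5 = 0.3194
M/D/1: Lq = ρ²/(2(1−ρ)) = 0.1020/(2·0.6806) = 0.07493

Final: 0.07493


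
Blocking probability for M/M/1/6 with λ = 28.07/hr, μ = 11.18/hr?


ρ = λ/μ = 28.07/11.18 = 2.5107
P_K = (1−ρ)ρ^K/(1−ρ^(K+1)) = (-1.5107·250.497649)/(1 − 628.932828)
= -378.435178/-627.932828 = 0.602668

Final: 0.602668


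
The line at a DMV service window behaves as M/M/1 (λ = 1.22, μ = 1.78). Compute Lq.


ρ = 1.22/1.78 = 0.6854
Lq = ρ²/(1−ρ) = 0.4698/0.3146 = 1.4932

Final: 1.4932


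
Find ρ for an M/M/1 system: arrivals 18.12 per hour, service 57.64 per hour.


ρ = λ/μ = 18.12/57.64 = 0.3144

Final: 0.3144


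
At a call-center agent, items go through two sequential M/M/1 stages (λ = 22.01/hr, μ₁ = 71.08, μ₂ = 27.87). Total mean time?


Each node sees arrival rate λ = 22.01/hr (tandem ⇒ throughput preserved).
W₁ = 1/(μ₁−λ) = 1/(71.08−22.01) = 0.02038 hr
W₂ = 1/(μ₂−λ) = 1/(27.87−22.01) = 0.17065 hr
W_total = W₁ + W₂ = 0.02038 + 0.17065 = 0.19103 hr

Final: 0.19103 hr


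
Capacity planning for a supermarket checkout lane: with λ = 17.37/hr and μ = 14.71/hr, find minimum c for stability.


Stability requires cμ > λ ⇔ c > λ/μ.
λ/μ = 17.37/14.71 = 1.1808
Minimum integer c = ⌊1.1808⌋ + 1 = 2
Check: 2·14.71 = 29.42 > 17.37, while 1·14.71 = 14.71 ≤ 17.37

Final: 2 servers


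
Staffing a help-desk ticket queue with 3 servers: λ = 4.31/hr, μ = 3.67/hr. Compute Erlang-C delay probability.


a = λ/μ = 1.1744; ρ = a/3 = 0.3915
P₀ = 0.302336 (from M/M/c formula)
C(c,a) = [a^c/(c!(1−ρ))]·P₀ = [1.61970/(6·0.6085)]·0.302336
= 0.44360·0.302336 = 0.134117

Final: 0.134117


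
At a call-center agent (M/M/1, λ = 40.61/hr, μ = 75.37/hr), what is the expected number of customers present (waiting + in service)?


ρ = λ/μ = 40.61/75.37 = 0.5388
L = ρ/(1−ρ) = 0.5388/(1 − 0.5388) = 0.5388/0.4612 = 1.1683

Final: 1.1683


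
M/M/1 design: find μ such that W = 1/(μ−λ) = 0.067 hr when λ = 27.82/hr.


W = 1/(μ−λ) ⇒ μ − λ = 1/W = 1/0.067 = 14.9254
μ = λ + 1/W = 27.82 + 14.9254 = 42.7454 per hr

Final: 42.7454 /hr


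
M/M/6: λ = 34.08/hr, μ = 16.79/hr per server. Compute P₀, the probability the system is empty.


a = λ/μ = 34.08/16.79 = 2.0298; ρ = a/c = 0.3383
Σ_{k=0}^{5} a^k/k! (terms k=0..5) = 1.00000 + 2.02978 + 2.06000 + 1.39378 + 0.70727 + 0.28712 = 7.47795
Tail: a^6/(6!(1−ρ)) = 69.93480/(720·0.6617) = 0.14679
P₀ = 1/(7.47795 + 0.14679) = 1/7.62474 = 0.131152

Final: 0.131152


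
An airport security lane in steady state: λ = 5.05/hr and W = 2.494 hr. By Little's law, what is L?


L = λW = 5.05·2.494 = 12.5947

Final: 12.5947


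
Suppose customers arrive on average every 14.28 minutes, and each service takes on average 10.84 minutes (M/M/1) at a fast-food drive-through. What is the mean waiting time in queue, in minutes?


λ = 60/14.28 = 4.2017 /hr
μ = 60/10.84 = 5.5351 /hr
ρ = λ/μ = 4.2017/5.5351 = 0.7591
Wq = ρ/(μ−λ) = 0.7591/(5.5351−4.2017) = 0.56931 hr
In minutes: 0.56931·60 = 34.159 min

Final: 34.159 min


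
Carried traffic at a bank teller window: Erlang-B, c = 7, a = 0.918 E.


B(7,0.918) = 0.00004353 (Erlang-B)
Carried load = a(1 − B) = 0.918·(1 − 0.00004353) = 0.918·0.999956 = 0.9180 E

Final: 0.9180 Erlangs


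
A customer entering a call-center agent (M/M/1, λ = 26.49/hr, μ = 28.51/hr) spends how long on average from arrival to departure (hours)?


W = 1/(μ−λ) = 1/(28.51 − 26.49) = 1/2.02 = 0.4950 hr

Final: 0.4950 hr


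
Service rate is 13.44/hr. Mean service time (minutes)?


Mean service time = 1/μ = 1/13.44 hour = 0.07440 hour
In minutes: 0.07440 × 60 = 4.4643 min

Final: 4.4643 min


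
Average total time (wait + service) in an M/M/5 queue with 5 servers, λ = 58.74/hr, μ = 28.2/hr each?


a = 2.0830; ρ = 0.4166; P₀ = 0.123409
Lq = P₀·a^c·ρ/(c!(1−ρ)²) = 0.04936
Wq = Lq/λ = 0.04936/58.74 = 0.0008403 hr
W = Wq + 1/μ = 0.0008403 + 0.03546 = 0.03630 hr

Final: 0.03630 hr


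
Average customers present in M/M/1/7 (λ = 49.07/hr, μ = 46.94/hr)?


ρ = 49.07/46.94 = 1.0454
L = ρ[1 − (K+1)ρ^K + Kρ^(K+1)] / [(1−ρ)(1−ρ^(K+1))]
Numerator: 1.0454·(1 − 8·1.364303 + 7·1.426211) = 0.072187
Denominator: (-0.04538)·(-0.426211) = 0.019340
L = 0.072187/0.019340 = 3.7325

Final: 3.7325


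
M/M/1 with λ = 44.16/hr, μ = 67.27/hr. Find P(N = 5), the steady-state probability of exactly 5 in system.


ρ = 44.16/67.27 = 0.6565
P_n = (1−ρ)·ρ^n = (1 − 0.6565)·0.6565^5 = 0.3435·0.121910 = 0.041881

Final: 0.041881


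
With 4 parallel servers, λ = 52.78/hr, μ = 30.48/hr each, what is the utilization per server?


ρ = λ/(cμ) = 52.78/(4·30.48) = 52.78/121.92 = 0.4329

Final: 0.4329


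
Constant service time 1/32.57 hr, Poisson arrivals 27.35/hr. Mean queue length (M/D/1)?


ρ = 27.35/32.57 = 0.8397
M/D/1: Lq = ρ²/(2(1−ρ)) = 0.7051/(2·0.1603) = 2.19987

Final: 2.19987


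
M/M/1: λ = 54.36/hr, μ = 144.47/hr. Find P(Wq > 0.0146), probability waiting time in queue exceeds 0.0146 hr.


ρ = 54.36/144.47 = 0.3763
P(Wq > t) = ρ·e^{−(μ−λ)t} = 0.3763·e^{−1.3156}
= 0.3763·0.268312 = 0.100958

Final: 0.100958


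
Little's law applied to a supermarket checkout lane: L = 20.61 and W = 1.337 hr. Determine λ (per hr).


λ = L/W = 20.61/1.337 = 15.4151 /hr

Final: 15.4151 /hr


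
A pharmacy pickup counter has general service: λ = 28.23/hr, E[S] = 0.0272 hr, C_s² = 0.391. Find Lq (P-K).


ρ = λ·E[S] = 28.23·0.0272 = 0.7679
Lq = ρ²(1+C_s²)/(2(1−ρ)) = 0.5896·(1+0.391)/(2·0.2321)
= 0.5896·1.3910/0.4643 = 1.76644

Final: 1.76644


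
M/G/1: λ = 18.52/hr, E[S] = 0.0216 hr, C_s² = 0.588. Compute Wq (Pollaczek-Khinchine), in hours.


ρ = λ·E[S] = 18.52·0.0216 = 0.4000
E[S²] = E[S]²(1+C_s²) = 0.0216²·(1+0.588) = 0.0007409
Wq = λ·E[S²]/(2(1−ρ)) = 18.52·0.0007409/(2·0.6000) = 0.01144 hr

Final: 0.01144 hr


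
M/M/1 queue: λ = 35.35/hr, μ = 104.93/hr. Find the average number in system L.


ρ = λ/μ = 35.35/104.93 = 0.3369
L = ρ/(1−ρ) = 0.3369/(1 − 0.3369) = 0.3369/0.6631 = 0.5080

Final: 0.5080


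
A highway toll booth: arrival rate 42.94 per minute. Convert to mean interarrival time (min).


Mean interarrival time = 1/λ = 1/42.94 minute = 0.02329 minute
In minutes: 0.02329 × 1 = 0.02329 min

Final: 0.02329 min


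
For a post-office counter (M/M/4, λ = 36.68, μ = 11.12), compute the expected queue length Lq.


a = λ/μ = 3.2986; ρ = a/4 = 0.8246
P₀ = 0.022805
Lq = P₀·a^c·ρ / (c!·(1−ρ)²) = 0.022805·118.38540·0.8246/(24·0.03075)
= 3.01665

Final: 3.01665


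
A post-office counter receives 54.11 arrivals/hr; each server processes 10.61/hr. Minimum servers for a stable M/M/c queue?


Stability requires cμ > λ ⇔ c > λ/μ.
λ/μ = 54.11/10.61 = 5.0999
Minimum integer c = ⌊5.0999⌋ + 1 = 6
Check: 6·10.61 = 63.66 > 54.11, while 5·10.61 = 53.05 ≤ 54.11

Final: 6 servers


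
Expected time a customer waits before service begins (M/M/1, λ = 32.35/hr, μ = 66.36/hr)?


ρ = 32.35/66.36 = 0.4875
Wq = ρ/(μ−λ) = 0.4875/(66.36 − 32.35) = 0.4875/34.01 = 0.01433 hr

Final: 0.01433 hr


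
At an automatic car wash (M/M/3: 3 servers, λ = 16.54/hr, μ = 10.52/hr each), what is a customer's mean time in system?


a = 1.5722; ρ = 0.5241; P₀ = 0.193451
Lq = P₀·a^c·ρ/(c!(1−ρ)²) = 0.28994
Wq = Lq/λ = 0.28994/16.54 = 0.01753 hr
W = Wq + 1/μ = 0.01753 + 0.09506 = 0.11259 hr

Final: 0.11259 hr


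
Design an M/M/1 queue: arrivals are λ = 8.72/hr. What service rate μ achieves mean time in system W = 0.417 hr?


W = 1/(μ−λ) ⇒ μ − λ = 1/W = 1/0.417 = 2.3981
μ = λ + 1/W = 8.72 + 2.3981 = 11.1181 per hr

Final: 11.1181 /hr


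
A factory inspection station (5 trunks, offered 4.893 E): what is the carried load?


B(5,4.893) = 0.276124 (Erlang-B)
Carried load = a(1 − B) = 4.893·(1 − 0.276124) = 4.893·0.723876 = 3.5419 E

Final: 3.5419 Erlangs


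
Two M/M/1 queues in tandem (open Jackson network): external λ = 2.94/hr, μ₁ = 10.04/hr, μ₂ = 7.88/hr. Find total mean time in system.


Each node sees arrival rate λ = 2.94/hr (tandem ⇒ throughput preserved).
W₁ = 1/(μ₁−λ) = 1/(10.04−2.94) = 0.14085 hr
W₂ = 1/(μ₂−λ) = 1/(7.88−2.94) = 0.20243 hr
W_total = W₁ + W₂ = 0.14085 + 0.20243 = 0.34327 hr

Final: 0.34327 hr


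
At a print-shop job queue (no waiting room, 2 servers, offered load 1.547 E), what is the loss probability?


B(c,a) = (a^c/c!) / Σ_{k=0}^{c} a^k/k!
a^2/2! = 1.196604
Σ terms (k=0..2): 1.00000 + 1.54700 + 1.19660 = 3.743605
B = 1.196604/3.743605 = 0.319640

Final: 0.319640


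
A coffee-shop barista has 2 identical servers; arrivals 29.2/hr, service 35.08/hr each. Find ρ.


ρ = λ/(cμ) = 29.2/(2·35.08) = 29.2/70.16 = 0.4162

Final: 0.4162


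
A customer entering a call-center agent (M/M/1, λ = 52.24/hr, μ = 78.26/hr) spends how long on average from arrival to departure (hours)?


W = 1/(μ−λ) = 1/(78.26 − 52.24) = 1/26.02 = 0.03843 hr

Final: 0.03843 hr


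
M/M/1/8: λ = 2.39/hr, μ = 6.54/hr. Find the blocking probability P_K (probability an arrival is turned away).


ρ = λ/μ = 2.39/6.54 = 0.3654
P_K = (1−ρ)ρ^K/(1−ρ^(K+1)) = (0.6346·0.0003181)/(1 − 0.0001162)
= 0.0002019/0.999884 = 0.0002019

Final: 0.0002019


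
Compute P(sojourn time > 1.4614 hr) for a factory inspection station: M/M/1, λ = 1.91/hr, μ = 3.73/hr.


W ~ Exponential(μ−λ) for M/M/1.
μ − λ = 3.73 − 1.91 = 1.8200
P(W > t) = e^{−(μ−λ)t} = e^{−2.6597} = 0.069966

Final: 0.069966


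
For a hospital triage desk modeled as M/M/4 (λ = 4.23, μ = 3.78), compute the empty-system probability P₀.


a = λ/μ = 4.23/3.78 = 1.1190; ρ = a/c = 0.2798
Σ_{k=0}^{3} a^k/k! (terms k=0..3) = 1.00000 + 1.11905 + 0.62613 + 0.23356 = 2.97874
Tail: a^4/(4!(1−ρ)) = 1.56817/(24·0.7202) = 0.09072
P₀ = 1/(2.97874 + 0.09072) = 1/3.06946 = 0.325790

Final: 0.325790


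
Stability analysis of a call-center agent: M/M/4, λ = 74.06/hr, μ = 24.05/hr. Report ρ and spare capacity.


Total capacity cμ = 4·24.05 = 96.20/hr
ρ = λ/(cμ) = 74.06/96.20 = 0.7699
Stable ⇔ ρ < 1: YES
Spare capacity = cμ − λ = 96.20 − 74.06 = 22.14/hr

Final: ρ = 0.7699; stable; margin = 22.14/hr


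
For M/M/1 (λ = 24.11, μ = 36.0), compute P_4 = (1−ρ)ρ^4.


ρ = 24.11/36.0 = 0.6697
P_n = (1−ρ)·ρ^n = (1 − 0.6697)·0.6697^4 = 0.3303·0.201177 = 0.066444

Final: 0.066444


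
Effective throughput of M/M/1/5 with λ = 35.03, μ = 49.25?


ρ = 0.7113; P_K = (1−ρ)ρ^5/(1−ρ^6) = 0.060379
λ_eff = λ(1 − P_K) = 35.03·(1 − 0.060379) = 35.03·0.939621 = 32.9149 /hr

Final: 32.9149 /hr


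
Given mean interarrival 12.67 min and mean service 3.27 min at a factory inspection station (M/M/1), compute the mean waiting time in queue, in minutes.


λ = 60/12.67 = 4.7356 /hr
μ = 60/3.27 = 18.3486 /hr
ρ = λ/μ = 4.7356/18.3486 = 0.2581
Wq = ρ/(μ−λ) = 0.2581/(18.3486−4.7356) = 0.01896 hr
In minutes: 0.01896·60 = 1.138 min

Final: 1.138 min


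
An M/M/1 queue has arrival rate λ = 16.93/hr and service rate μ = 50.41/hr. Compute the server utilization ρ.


ρ = λ/μ = 16.93/50.41 = 0.3358

Final: 0.3358


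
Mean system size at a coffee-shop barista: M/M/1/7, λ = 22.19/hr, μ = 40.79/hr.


ρ = 22.19/40.79 = 0.5440
L = ρ[1 − (K+1)ρ^K + Kρ^(K+1)] / [(1−ρ)(1−ρ^(K+1))]
Numerator: 0.5440·(1 − 8·0.014100 + 7·0.007671) = 0.511851
Denominator: (0.4560)·(0.992329) = 0.452496
L = 0.511851/0.452496 = 1.1312

Final: 1.1312


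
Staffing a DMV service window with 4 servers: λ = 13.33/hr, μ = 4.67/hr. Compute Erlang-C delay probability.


a = λ/μ = 2.8544; ρ = a/4 = 0.7136
P₀ = 0.046595 (from M/M/c formula)
C(c,a) = [a^c/(c!(1−ρ))]·P₀ = [66.38242/(24·0.2864)]·0.046595
= 9.65750·0.046595 = 0.449988

Final: 0.449988


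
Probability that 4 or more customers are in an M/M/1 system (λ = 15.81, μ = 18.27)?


ρ = 15.81/18.27 = 0.8654
P(N ≥ n) = ρ^n = 0.8654^4 = 0.560755

Final: 0.560755


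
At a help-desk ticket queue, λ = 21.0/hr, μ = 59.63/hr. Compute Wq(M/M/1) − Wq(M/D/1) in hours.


ρ = 21.0/59.63 = 0.3522
Wq(M/M/1) = ρ/(μ−λ) = 0.3522/38.63 = 0.009117 hr
Wq(M/D/1) = ρ/(2(μ−λ)) = 0.004558 hr
Savings = 0.009117 − 0.004558 = 0.004558 hr

Final: 0.004558 hr


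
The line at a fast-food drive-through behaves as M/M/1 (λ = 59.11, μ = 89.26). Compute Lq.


ρ = 59.11/89.26 = 0.6622
Lq = ρ²/(1−ρ) = 0.4385/0.3378 = 1.2983

Final: 1.2983


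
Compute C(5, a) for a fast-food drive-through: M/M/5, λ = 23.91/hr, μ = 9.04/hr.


a = λ/μ = 2.6449; ρ = a/5 = 0.5290
P₀ = 0.068702 (from M/M/c formula)
C(c,a) = [a^c/(c!(1−ρ))]·P₀ = [129.43619/(120·0.4710)]·0.068702
= 2.29001·0.068702 = 0.157329

Final: 0.157329


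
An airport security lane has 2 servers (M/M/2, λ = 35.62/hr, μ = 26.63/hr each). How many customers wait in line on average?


a = λ/μ = 1.3376; ρ = a/2 = 0.6688
P₀ = 0.198470
Lq = P₀·a^c·ρ / (c!·(1−ρ)²) = 0.198470·1.78914·0.6688/(2·0.10970)
= 1.08245

Final: 1.08245


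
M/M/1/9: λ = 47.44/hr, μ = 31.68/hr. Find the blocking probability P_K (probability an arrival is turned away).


ρ = λ/μ = 47.44/31.68 = 1.4975
P_K = (1−ρ)ρ^K/(1−ρ^(K+1)) = (-0.4975·37.864791)/(1 − 56.701569)
= -18.836777/-55.701569 = 0.338173

Final: 0.338173


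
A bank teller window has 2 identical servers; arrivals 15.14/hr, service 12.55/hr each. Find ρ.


ρ = λ/(cμ) = 15.14/(2·12.55) = 15.14/25.10 = 0.6032

Final: 0.6032


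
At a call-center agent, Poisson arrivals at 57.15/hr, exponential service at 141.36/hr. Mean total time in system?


W = 1/(μ−λ) = 1/(141.36 − 57.15) = 1/84.21 = 0.01188 hr

Final: 0.01188 hr


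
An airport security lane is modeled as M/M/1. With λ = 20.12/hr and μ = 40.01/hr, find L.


ρ = λ/μ = 20.12/40.01 = 0.5029
L = ρ/(1−ρ) = 0.5029/(1 − 0.5029) = 0.5029/0.4971 = 1.0116

Final: 1.0116


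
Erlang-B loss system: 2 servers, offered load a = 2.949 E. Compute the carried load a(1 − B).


B(2,2.949) = 0.524062 (Erlang-B)
Carried load = a(1 − B) = 2.949·(1 − 0.524062) = 2.949·0.475938 = 1.4035 E

Final: 1.4035 Erlangs


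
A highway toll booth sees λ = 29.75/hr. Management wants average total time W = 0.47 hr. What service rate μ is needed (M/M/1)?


W = 1/(μ−λ) ⇒ μ − λ = 1/W = 1/0.47 = 2.1277
μ = λ + 1/W = 29.75 + 2.1277 = 31.8777 per hr

Final: 31.8777 /hr


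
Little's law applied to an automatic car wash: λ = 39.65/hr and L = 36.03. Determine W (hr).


W = L/λ = 36.03/39.65 = 0.9087 hr

Final: 0.9087 hr


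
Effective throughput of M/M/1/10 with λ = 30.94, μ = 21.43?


ρ = 1.4438; P_K = (1−ρ)ρ^10/(1−ρ^11) = 0.312876
λ_eff = λ(1 − P_K) = 30.94·(1 − 0.312876) = 30.94·0.687124 = 21.2596 /hr

Final: 21.2596 /hr


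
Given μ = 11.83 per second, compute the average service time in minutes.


Mean service time = 1/μ = 1/11.83 second = 0.08453 second
In minutes: 0.08453 × 0.0166667 = 0.001409 min

Final: 0.001409 min


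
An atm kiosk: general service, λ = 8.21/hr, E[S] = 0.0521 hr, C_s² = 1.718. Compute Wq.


ρ = λ·E[S] = 8.21·0.0521 = 0.4277
E[S²] = E[S]²(1+C_s²) = 0.0521²·(1+1.718) = 0.007378
Wq = λ·E[S²]/(2(1−ρ)) = 8.21·0.007378/(2·0.5723) = 0.05292 hr

Final: 0.05292 hr


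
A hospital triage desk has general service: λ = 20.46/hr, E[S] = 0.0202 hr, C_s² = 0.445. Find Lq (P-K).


ρ = λ·E[S] = 20.46·0.0202 = 0.4133
Lq = ρ²(1+C_s²)/(2(1−ρ)) = 0.1708·(1+0.445)/(2·0.5867)
= 0.1708·1.4450/1.1734 = 0.21034

Final: 0.21034


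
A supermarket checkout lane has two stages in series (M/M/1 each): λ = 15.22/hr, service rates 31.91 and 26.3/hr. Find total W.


Each node sees arrival rate λ = 15.22/hr (tandem ⇒ throughput preserved).
W₁ = 1/(μ₁−λ) = 1/(31.91−15.22) = 0.05992 hr
W₂ = 1/(μ₂−λ) = 1/(26.3−15.22) = 0.09025 hr
W_total = W₁ + W₂ = 0.05992 + 0.09025 = 0.15017 hr

Final: 0.15017 hr


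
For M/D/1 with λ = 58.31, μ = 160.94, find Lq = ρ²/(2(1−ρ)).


ρ = 58.31/160.94 = 0.3623
M/D/1: Lq = ρ²/(2(1−ρ)) = 0.1313/(2·0.6377) = 0.10292

Final: 0.10292


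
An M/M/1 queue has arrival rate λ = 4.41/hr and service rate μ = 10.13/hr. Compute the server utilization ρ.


ρ = λ/μ = 4.41/10.13 = 0.4353

Final: 0.4353


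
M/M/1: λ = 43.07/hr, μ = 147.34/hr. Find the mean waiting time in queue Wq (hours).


ρ = 43.07/147.34 = 0.2923
Wq = ρ/(μ−λ) = 0.2923/(147.34 − 43.07) = 0.2923/104.27 = 0.002803 hr

Final: 0.002803 hr


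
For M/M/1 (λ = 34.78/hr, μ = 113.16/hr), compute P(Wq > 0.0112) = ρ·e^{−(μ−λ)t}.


ρ = 34.78/113.16 = 0.3074
P(Wq > t) = ρ·e^{−(μ−λ)t} = 0.3074·e^{−0.8779}
= 0.3074·0.415673 = 0.127758

Final: 0.127758


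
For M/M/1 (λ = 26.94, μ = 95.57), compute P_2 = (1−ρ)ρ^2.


ρ = 26.94/95.57 = 0.2819
P_n = (1−ρ)·ρ^n = (1 − 0.2819)·0.2819^2 = 0.7181·0.079461 = 0.057062

Final: 0.057062


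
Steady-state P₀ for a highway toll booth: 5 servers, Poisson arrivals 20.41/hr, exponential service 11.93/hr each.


a = λ/μ = 20.41/11.93 = 1.7108; ρ = a/c = 0.3422
Σ_{k=0}^{4} a^k/k! (terms k=0..4) = 1.00000 + 1.71081 + 1.46344 + 0.83456 + 0.35694 = 5.36575
Tail: a^5/(5!(1−ρ)) = 14.65591/(120·0.6578) = 0.18566
P₀ = 1/(5.36575 + 0.18566) = 1/5.55141 = 0.180134

Final: 0.180134


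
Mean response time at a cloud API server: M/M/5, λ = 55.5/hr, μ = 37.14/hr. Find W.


a = 1.4943; ρ = 0.2989; P₀ = 0.224045
Lq = P₀·a^c·ρ/(c!(1−ρ)²) = 0.008458
Wq = Lq/λ = 0.008458/55.5 = 0.0001524 hr
W = Wq + 1/μ = 0.0001524 + 0.02693 = 0.02708 hr

Final: 0.02708 hr


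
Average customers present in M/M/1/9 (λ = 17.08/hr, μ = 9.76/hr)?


ρ = 17.08/9.76 = 1.7500
L = ρ[1 − (K+1)ρ^K + Kρ^(K+1)] / [(1−ρ)(1−ρ^(K+1))]
Numerator: 1.7500·(1 − 10·153.936794 + 9·269.389390) = 1550.738992
Denominator: (-0.7500)·(-268.389390) = 201.292042
L = 1550.738992/201.292042 = 7.7039

Final: 7.7039


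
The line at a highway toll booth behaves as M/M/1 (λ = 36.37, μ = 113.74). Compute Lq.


ρ = 36.37/113.74 = 0.3198
Lq = ρ²/(1−ρ) = 0.1022/0.6802 = 0.1503

Final: 0.1503


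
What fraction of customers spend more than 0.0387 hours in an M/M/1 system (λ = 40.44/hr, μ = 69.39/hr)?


W ~ Exponential(μ−λ) for M/M/1.
μ − λ = 69.39 − 40.44 = 28.9500
P(W > t) = e^{−(μ−λ)t} = e^{−1.1204} = 0.326161

Final: 0.326161


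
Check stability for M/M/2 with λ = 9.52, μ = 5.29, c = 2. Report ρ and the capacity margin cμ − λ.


Total capacity cμ = 2·5.29 = 10.58/hr
ρ = λ/(cμ) = 9.52/10.58 = 0.8998
Stable ⇔ ρ < 1: YES
Spare capacity = cμ − λ = 10.58 − 9.52 = 1.06/hr

Final: ρ = 0.8998; stable; margin = 1.06/hr


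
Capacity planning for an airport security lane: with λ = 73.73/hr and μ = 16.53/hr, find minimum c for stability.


Stability requires cμ > λ ⇔ c > λ/μ.
λ/μ = 73.73/16.53 = 4.4604
Minimum integer c = ⌊4.4604⌋ + 1 = 5
Check: 5·16.53 = 82.65 > 73.73, while 4·16.53 = 66.12 ≤ 73.73

Final: 5 servers


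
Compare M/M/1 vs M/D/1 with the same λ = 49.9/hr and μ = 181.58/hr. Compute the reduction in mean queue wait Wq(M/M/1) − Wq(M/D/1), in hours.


ρ = 49.9/181.58 = 0.2748
Wq(M/M/1) = ρ/(μ−λ) = 0.2748/131.68 = 0.002087 hr
Wq(M/D/1) = ρ/(2(μ−λ)) = 0.001043 hr
Savings = 0.002087 − 0.001043 = 0.001043 hr

Final: 0.001043 hr


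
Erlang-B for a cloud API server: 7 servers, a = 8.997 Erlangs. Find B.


B(c,a) = (a^c/c!) / Σ_{k=0}^{c} a^k/k!
a^7/7! = 946.789661
Σ terms (k=0..7): 1.00000 + 8.99700 + 40.47300 + 121.37854 + 273.01068 + 491.25542 + 736.63750 + 946.78966 = 2619.541815
B = 946.789661/2619.541815 = 0.361433

Final: 0.361433


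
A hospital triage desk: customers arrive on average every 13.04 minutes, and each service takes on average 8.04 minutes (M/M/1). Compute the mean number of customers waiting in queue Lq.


λ = 60/13.04 = 4.6012 /hr
μ = 60/8.04 = 7.4627 /hr
ρ = λ/μ = 4.6012/7.4627 = 0.6166
Lq = ρ²/(1−ρ) = 0.3802/0.3834 = 0.9914

Final: 0.9914


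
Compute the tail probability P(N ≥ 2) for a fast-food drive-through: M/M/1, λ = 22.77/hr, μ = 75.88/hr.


ρ = 22.77/75.88 = 0.3001
P(N ≥ n) = ρ^n = 0.3001^2 = 0.090047

Final: 0.090047


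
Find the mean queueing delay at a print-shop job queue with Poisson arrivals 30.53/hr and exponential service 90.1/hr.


ρ = 30.53/90.1 = 0.3388
Wq = ρ/(μ−λ) = 0.3388/(90.1 − 30.53) = 0.3388/59.57 = 0.005688 hr

Final: 0.005688 hr


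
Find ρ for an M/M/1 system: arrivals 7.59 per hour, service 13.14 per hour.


ρ = λ/μ = 7.59/13.14 = 0.5776

Final: 0.5776


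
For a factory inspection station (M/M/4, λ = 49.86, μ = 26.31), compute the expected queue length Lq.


a = λ/μ = 1.8951; ρ = a/4 = 0.4738
P₀ = 0.146062
Lq = P₀·a^c·ρ / (c!·(1−ρ)²) = 0.146062·12.89810·0.4738/(24·0.27691)
= 0.13430

Final: 0.13430


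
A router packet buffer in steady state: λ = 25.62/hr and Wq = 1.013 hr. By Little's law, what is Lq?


Lq = λWq = 25.62·1.013 = 25.9531

Final: 25.9531


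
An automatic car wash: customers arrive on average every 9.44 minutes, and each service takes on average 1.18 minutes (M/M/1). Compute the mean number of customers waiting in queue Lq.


λ = 60/9.44 = 6.3559 /hr
μ = 60/1.18 = 50.8475 /hr
ρ = λ/μ = 6.3559/50.8475 = 0.1250
Lq = ρ²/(1−ρ) = 0.01562/0.8750 = 0.01786

Final: 0.01786


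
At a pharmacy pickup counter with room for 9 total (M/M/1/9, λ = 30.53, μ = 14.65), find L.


ρ = 30.53/14.65 = 2.0840
L = ρ[1 − (K+1)ρ^K + Kρ^(K+1)] / [(1−ρ)(1−ρ^(K+1))]
Numerator: 2.0840·(1 − 10·741.314707 + 9·1544.869489) = 13528.391768
Denominator: (-1.0840)·(-1543.869489) = 1673.491296
L = 13528.391768/1673.491296 = 8.0839

Final: 8.0839


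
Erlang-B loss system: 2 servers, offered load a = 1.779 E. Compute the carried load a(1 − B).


B(2,1.779) = 0.362822 (Erlang-B)
Carried load = a(1 − B) = 1.779·(1 − 0.362822) = 1.779·0.637178 = 1.1335 E

Final: 1.1335 Erlangs


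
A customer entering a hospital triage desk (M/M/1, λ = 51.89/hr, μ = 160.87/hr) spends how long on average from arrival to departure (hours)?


W = 1/(μ−λ) = 1/(160.87 − 51.89) = 1/108.98 = 0.009176 hr

Final: 0.009176 hr


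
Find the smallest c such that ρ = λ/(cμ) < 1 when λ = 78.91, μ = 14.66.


Stability requires cμ > λ ⇔ c > λ/μ.
λ/μ = 78.91/14.66 = 5.3827
Minimum integer c = ⌊5.3827⌋ + 1 = 6
Check: 6·14.66 = 87.96 > 78.91, while 5·14.66 = 73.30 ≤ 78.91

Final: 6 servers


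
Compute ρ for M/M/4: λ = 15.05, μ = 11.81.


ρ = λ/(cμ) = 15.05/(4·11.81) = 15.05/47.24 = 0.3186

Final: 0.3186


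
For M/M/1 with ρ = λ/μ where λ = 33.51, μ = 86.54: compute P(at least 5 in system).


ρ = 33.51/86.54 = 0.3872
P(N ≥ n) = ρ^n = 0.3872^5 = 0.008705

Final: 0.008705


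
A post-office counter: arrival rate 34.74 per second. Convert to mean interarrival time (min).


Mean interarrival time = 1/λ = 1/34.74 second = 0.02879 second
In minutes: 0.02879 × 0.0166667 = 0.0004798 min

Final: 0.0004798 min


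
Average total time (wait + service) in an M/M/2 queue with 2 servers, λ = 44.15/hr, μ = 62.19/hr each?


a = 0.7099; ρ = 0.3550; P₀ = 0.476058
Lq = P₀·a^c·ρ/(c!(1−ρ)²) = 0.10234
Wq = Lq/λ = 0.10234/44.15 = 0.002318 hr
W = Wq + 1/μ = 0.002318 + 0.01608 = 0.01840 hr

Final: 0.01840 hr


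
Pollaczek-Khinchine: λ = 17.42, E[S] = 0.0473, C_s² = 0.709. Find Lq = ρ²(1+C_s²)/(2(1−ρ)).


ρ = λ·E[S] = 17.42·0.0473 = 0.8240
Lq = ρ²(1+C_s²)/(2(1−ρ)) = 0.6789·(1+0.709)/(2·0.1760)
= 0.6789·1.7090/0.3521 = 3.29560

Final: 3.29560


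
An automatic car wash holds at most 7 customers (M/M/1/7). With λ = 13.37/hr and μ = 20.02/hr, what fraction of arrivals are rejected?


ρ = λ/μ = 13.37/20.02 = 0.6678
P_K = (1−ρ)ρ^K/(1−ρ^(K+1)) = (0.3322·0.059248)/(1 − 0.039568)
= 0.019680/0.960432 = 0.020491

Final: 0.020491


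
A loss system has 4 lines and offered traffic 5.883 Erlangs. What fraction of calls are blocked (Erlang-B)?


B(c,a) = (a^c/c!) / Σ_{k=0}^{c} a^k/k!
a^4/4! = 49.909607
Σ terms (k=0..4): 1.00000 + 5.88300 + 17.30484 + 33.93480 + 49.90961 = 108.032252
B = 49.909607/108.032252 = 0.461988

Final: 0.461988


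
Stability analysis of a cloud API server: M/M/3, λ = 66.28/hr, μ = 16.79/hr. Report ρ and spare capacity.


Total capacity cμ = 3·16.79 = 50.37/hr
ρ = λ/(cμ) = 66.28/50.37 = 1.3159
Stable ⇔ ρ < 1: NO
Spare capacity = cμ − λ = 50.37 − 66.28 = -15.91/hr

Final: ρ = 1.3159; unstable; margin = -15.91/hr


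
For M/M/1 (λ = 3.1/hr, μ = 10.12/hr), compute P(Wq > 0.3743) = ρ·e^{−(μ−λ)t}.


ρ = 3.1/10.12 = 0.3063
P(Wq > t) = ρ·e^{−(μ−λ)t} = 0.3063·e^{−2.6276}
= 0.3063·0.072253 = 0.022133

Final: 0.022133


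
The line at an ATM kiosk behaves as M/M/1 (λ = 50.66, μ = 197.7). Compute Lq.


ρ = 50.66/197.7 = 0.2562
Lq = ρ²/(1−ρ) = 0.06566/0.7438 = 0.08829

Final: 0.08829


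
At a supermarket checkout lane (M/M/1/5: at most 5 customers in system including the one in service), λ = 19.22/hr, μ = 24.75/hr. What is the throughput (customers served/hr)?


ρ = 0.7766; P_K = (1−ρ)ρ^5/(1−ρ^6) = 0.080829
λ_eff = λ(1 − P_K) = 19.22·(1 − 0.080829) = 19.22·0.919171 = 17.6665 /hr

Final: 17.6665 /hr


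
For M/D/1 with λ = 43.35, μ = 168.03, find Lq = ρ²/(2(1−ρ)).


ρ = 43.35/168.03 = 0.2580
M/D/1: Lq = ρ²/(2(1−ρ)) = 0.06656/(2·0.7420) = 0.04485

Final: 0.04485


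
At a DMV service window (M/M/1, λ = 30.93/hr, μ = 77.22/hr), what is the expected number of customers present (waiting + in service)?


ρ = λ/μ = 30.93/77.22 = 0.4005
L = ρ/(1−ρ) = 0.4005/(1 − 0.4005) = 0.4005/0.5995 = 0.6682

Final: 0.6682


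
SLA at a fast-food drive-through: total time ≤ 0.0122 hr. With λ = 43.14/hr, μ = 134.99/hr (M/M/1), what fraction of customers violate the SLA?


W ~ Exponential(μ−λ) for M/M/1.
μ − λ = 134.99 − 43.14 = 91.8500
P(W > t) = e^{−(μ−λ)t} = e^{−1.1206} = 0.326094

Final: 0.326094


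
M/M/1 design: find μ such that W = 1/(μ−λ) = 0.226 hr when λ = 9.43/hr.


W = 1/(μ−λ) ⇒ μ − λ = 1/W = 1/0.226 = 4.4248
μ = λ + 1/W = 9.43 + 4.4248 = 13.8548 per hr

Final: 13.8548 /hr


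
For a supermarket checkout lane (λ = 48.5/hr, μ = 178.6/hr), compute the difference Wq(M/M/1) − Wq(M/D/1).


ρ = 48.5/178.6 = 0.2716
Wq(M/M/1) = ρ/(μ−λ) = 0.2716/130.10 = 0.002087 hr
Wq(M/D/1) = ρ/(2(μ−λ)) = 0.001044 hr
Savings = 0.002087 − 0.001044 = 0.001044 hr

Final: 0.001044 hr


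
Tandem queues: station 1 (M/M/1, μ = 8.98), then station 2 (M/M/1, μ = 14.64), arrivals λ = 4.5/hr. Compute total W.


Each node sees arrival rate λ = 4.5/hr (tandem ⇒ throughput preserved).
W₁ = 1/(μ₁−λ) = 1/(8.98−4.5) = 0.22321 hr
W₂ = 1/(μ₂−λ) = 1/(14.64−4.5) = 0.09862 hr
W_total = W₁ + W₂ = 0.22321 + 0.09862 = 0.32183 hr

Final: 0.32183 hr


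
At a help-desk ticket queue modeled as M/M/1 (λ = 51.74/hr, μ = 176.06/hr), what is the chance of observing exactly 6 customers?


ρ = 51.74/176.06 = 0.2939
P_n = (1−ρ)·ρ^n = (1 − 0.2939)·0.2939^6 = 0.7061·0.0006442 = 0.0004549

Final: 0.0004549


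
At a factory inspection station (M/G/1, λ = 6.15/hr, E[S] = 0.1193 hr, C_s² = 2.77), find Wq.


ρ = λ·E[S] = 6.15·0.1193 = 0.7337
E[S²] = E[S]²(1+C_s²) = 0.1193²·(1+2.77) = 0.053656
Wq = λ·E[S²]/(2(1−ρ)) = 6.15·0.053656/(2·0.2663) = 0.61957 hr

Final: 0.61957 hr


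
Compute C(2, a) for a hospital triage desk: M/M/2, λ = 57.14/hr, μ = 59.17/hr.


a = λ/μ = 0.9657; ρ = a/2 = 0.4828
P₀ = 0.348758 (from M/M/c formula)
C(c,a) = [a^c/(c!(1−ρ))]·P₀ = [0.93256/(2·0.5172)]·0.348758
= 0.90163·0.348758 = 0.314450

Final: 0.314450


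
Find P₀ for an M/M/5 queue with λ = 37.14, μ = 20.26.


a = λ/μ = 37.14/20.26 = 1.8332; ρ = a/c = 0.3666
Σ_{k=0}^{4} a^k/k! (terms k=0..4) = 1.00000 + 1.83317 + 1.68025 + 1.02673 + 0.47054 = 6.01069
Tail: a^5/(5!(1−ρ)) = 20.70200/(120·0.6334) = 0.27238
P₀ = 1/(6.01069 + 0.27238) = 1/6.28308 = 0.159158

Final: 0.159158


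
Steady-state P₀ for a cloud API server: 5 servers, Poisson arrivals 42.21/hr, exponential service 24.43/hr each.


a = λ/μ = 42.21/24.43 = 1.7278; ρ = a/c = 0.3456
Σ_{k=0}^{4} a^k/k! (terms k=0..4) = 1.00000 + 1.72779 + 1.49264 + 0.85966 + 0.37133 = 5.45141
Tail: a^5/(5!(1−ρ)) = 15.39783/(120·0.6544) = 0.19607
P₀ = 1/(5.45141 + 0.19607) = 1/5.64748 = 0.177070

Final: 0.177070


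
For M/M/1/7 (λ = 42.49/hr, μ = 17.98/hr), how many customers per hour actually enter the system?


ρ = 2.3632; P_K = (1−ρ)ρ^7/(1−ρ^8) = 0.577435
λ_eff = λ(1 − P_K) = 42.49·(1 − 0.577435) = 42.49·0.422565 = 17.9548 /hr

Final: 17.9548 /hr


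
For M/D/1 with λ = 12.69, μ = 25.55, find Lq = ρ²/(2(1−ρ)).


ρ = 12.69/25.55 = 0.4967
M/D/1: Lq = ρ²/(2(1−ρ)) = 0.2467/(2·0.5033) = 0.24505

Final: 0.24505


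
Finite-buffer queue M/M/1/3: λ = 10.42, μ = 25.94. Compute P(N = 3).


ρ = λ/μ = 10.42/25.94 = 0.4017
P_K = (1−ρ)ρ^K/(1−ρ^(K+1)) = (0.5983·0.064818)/(1 − 0.026037)
= 0.038781/0.973963 = 0.039817

Final: 0.039817


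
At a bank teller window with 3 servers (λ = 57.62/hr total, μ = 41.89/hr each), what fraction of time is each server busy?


ρ = λ/(cμ) = 57.62/(3·41.89) = 57.62/125.67 = 0.4585

Final: 0.4585


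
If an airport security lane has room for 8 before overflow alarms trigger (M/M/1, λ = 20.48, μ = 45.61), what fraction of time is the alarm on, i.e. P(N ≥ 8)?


ρ = 20.48/45.61 = 0.4490
P(N ≥ n) = ρ^n = 0.4490^8 = 0.001653

Final: 0.001653


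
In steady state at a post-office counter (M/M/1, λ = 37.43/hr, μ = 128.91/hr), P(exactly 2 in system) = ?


ρ = 37.43/128.91 = 0.2904
P_n = (1−ρ)·ρ^n = (1 − 0.2904)·0.2904^2 = 0.7096·0.084308 = 0.059828

Final: 0.059828


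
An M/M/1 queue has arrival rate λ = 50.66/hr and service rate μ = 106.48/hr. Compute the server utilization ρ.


ρ = λ/μ = 50.66/106.48 = 0.4758

Final: 0.4758


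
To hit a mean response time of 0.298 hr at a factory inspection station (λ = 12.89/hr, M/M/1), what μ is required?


W = 1/(μ−λ) ⇒ μ − λ = 1/W = 1/0.298 = 3.3557
μ = λ + 1/W = 12.89 + 3.3557 = 16.2457 per hr

Final: 16.2457 /hr


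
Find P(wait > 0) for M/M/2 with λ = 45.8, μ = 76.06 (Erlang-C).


a = λ/μ = 0.6022; ρ = a/2 = 0.3011
P₀ = 0.537187 (from M/M/c formula)
C(c,a) = [a^c/(c!(1−ρ))]·P₀ = [0.36259/(2·0.6989)]·0.537187
= 0.25939·0.537187 = 0.139343

Final: 0.139343


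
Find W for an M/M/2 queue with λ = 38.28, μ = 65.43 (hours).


a = 0.5851; ρ = 0.2925; P₀ = 0.547357
Lq = P₀·a^c·ρ/(c!(1−ρ)²) = 0.05475
Wq = Lq/λ = 0.05475/38.28 = 0.001430 hr
W = Wq + 1/μ = 0.001430 + 0.01528 = 0.01671 hr

Final: 0.01671 hr


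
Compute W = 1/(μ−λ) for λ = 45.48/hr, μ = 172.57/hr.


W = 1/(μ−λ) = 1/(172.57 − 45.48) = 1/127.09 = 0.007868 hr

Final: 0.007868 hr


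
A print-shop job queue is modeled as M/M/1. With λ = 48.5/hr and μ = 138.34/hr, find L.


ρ = λ/μ = 48.5/138.34 = 0.3506
L = ρ/(1−ρ) = 0.3506/(1 − 0.3506) = 0.3506/0.6494 = 0.5398

Final: 0.5398


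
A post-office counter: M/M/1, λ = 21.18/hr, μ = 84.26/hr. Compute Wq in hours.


ρ = 21.18/84.26 = 0.2514
Wq = ρ/(μ−λ) = 0.2514/(84.26 − 21.18) = 0.2514/63.08 = 0.003985 hr

Final: 0.003985 hr


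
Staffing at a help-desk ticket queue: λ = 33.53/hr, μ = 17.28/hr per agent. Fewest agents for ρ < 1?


Stability requires cμ > λ ⇔ c > λ/μ.
λ/μ = 33.53/17.28 = 1.9404
Minimum integer c = ⌊1.9404⌋ + 1 = 2
Check: 2·17.28 = 34.56 > 33.53, while 1·17.28 = 17.28 ≤ 33.53

Final: 2 servers


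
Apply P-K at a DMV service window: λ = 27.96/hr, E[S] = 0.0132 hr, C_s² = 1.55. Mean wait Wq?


ρ = λ·E[S] = 27.96·0.0132 = 0.3691
E[S²] = E[S]²(1+C_s²) = 0.0132²·(1+1.55) = 0.0004443
Wq = λ·E[S²]/(2(1−ρ)) = 27.96·0.0004443/(2·0.6309) = 0.009845 hr

Final: 0.009845 hr


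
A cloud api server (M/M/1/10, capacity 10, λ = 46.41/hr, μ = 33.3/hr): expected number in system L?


ρ = 46.41/33.3 = 1.3937
L = ρ[1 − (K+1)ρ^K + Kρ^(K+1)] / [(1−ρ)(1−ρ^(K+1))]
Numerator: 1.3937·(1 − 11·27.648613 + 10·38.533698) = 114.564733
Denominator: (-0.3937)·(-37.533698) = 14.776780
L = 114.564733/14.776780 = 7.7530

Final: 7.7530


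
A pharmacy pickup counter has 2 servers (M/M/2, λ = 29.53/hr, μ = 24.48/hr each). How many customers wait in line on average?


a = λ/μ = 1.2063; ρ = a/2 = 0.6031
P₀ = 0.247547
Lq = P₀·a^c·ρ / (c!·(1−ρ)²) = 0.247547·1.45514·0.6031/(2·0.15749)
= 0.68975

Final: 0.68975


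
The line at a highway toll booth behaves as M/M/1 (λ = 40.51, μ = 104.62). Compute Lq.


ρ = 40.51/104.62 = 0.3872
Lq = ρ²/(1−ρ) = 0.1499/0.6128 = 0.2447

Final: 0.2447


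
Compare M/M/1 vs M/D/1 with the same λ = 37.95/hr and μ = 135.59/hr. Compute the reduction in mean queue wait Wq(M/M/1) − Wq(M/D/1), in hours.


ρ = 37.95/135.59 = 0.2799
Wq(M/M/1) = ρ/(μ−λ) = 0.2799/97.64 = 0.002867 hr
Wq(M/D/1) = ρ/(2(μ−λ)) = 0.001433 hr
Savings = 0.002867 − 0.001433 = 0.001433 hr

Final: 0.001433 hr


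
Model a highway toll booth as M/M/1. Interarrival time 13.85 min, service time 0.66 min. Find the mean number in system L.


λ = 60/13.85 = 4.3321 /hr
μ = 60/0.66 = 90.9091 /hr
ρ = λ/μ = 4.3321/90.9091 = 0.04765
L = ρ/(1−ρ) = 0.04765/0.9523 = 0.05004

Final: 0.05004


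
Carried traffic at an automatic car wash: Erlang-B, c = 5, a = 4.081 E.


B(5,4.081) = 0.206293 (Erlang-B)
Carried load = a(1 − B) = 4.081·(1 − 0.206293) = 4.081·0.793707 = 3.2391 E

Final: 3.2391 Erlangs


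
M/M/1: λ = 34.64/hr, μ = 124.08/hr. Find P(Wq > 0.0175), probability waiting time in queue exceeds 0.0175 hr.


ρ = 34.64/124.08 = 0.2792
P(Wq > t) = ρ·e^{−(μ−λ)t} = 0.2792·e^{−1.5652}
= 0.2792·0.209046 = 0.058360

Final: 0.058360


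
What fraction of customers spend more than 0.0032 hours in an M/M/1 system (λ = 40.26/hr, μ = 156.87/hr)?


W ~ Exponential(μ−λ) for M/M/1.
μ − λ = 156.87 − 40.26 = 116.6100
P(W > t) = e^{−(μ−λ)t} = e^{−0.3732} = 0.688561

Final: 0.688561


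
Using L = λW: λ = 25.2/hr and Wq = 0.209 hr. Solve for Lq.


Lq = λWq = 25.2·0.209 = 5.2668

Final: 5.2668


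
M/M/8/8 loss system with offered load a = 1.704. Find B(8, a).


B(c,a) = (a^c/c!) / Σ_{k=0}^{c} a^k/k!
a^8/8! = 0.001763
Σ terms (k=0..8): 1.00000 + 1.70400 + 1.45181 + 0.82463 + 0.35129 + 0.11972 + 0.03400 + 0.008277 + 0.001763 = 5.495486
B = 0.001763/5.495486 = 0.0003208

Final: 0.0003208


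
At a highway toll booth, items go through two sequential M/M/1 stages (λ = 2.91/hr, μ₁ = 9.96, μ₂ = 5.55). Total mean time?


Each node sees arrival rate λ = 2.91/hr (tandem ⇒ throughput preserved).
W₁ = 1/(μ₁−λ) = 1/(9.96−2.91) = 0.14184 hr
W₂ = 1/(μ₂−λ) = 1/(5.55−2.91) = 0.37879 hr
W_total = W₁ + W₂ = 0.14184 + 0.37879 = 0.52063 hr

Final: 0.52063 hr


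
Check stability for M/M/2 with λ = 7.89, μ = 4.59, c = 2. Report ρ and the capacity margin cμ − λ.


Total capacity cμ = 2·4.59 = 9.18/hr
ρ = λ/(cμ) = 7.89/9.18 = 0.8595
Stable ⇔ ρ < 1: YES
Spare capacity = cμ − λ = 9.18 − 7.89 = 1.29/hr

Final: ρ = 0.8595; stable; margin = 1.29/hr


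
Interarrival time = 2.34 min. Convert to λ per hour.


λ = 1/(interarrival time) in consistent units.
1 hour = 60 min, so λ = 60/2.34 = 25.6410 per hour

Final: 25.6410 /hr


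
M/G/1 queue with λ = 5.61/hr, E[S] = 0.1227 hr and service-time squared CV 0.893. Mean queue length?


ρ = λ·E[S] = 5.61·0.1227 = 0.6883
Lq = ρ²(1+C_s²)/(2(1−ρ)) = 0.4738·(1+0.893)/(2·0.3117)
= 0.4738·1.8930/0.6233 = 1.43901

Final: 1.43901


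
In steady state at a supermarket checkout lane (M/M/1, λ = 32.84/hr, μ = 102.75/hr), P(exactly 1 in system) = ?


ρ = 32.84/102.75 = 0.3196
P_n = (1−ρ)·ρ^n = (1 − 0.3196)·0.3196^1 = 0.6804·0.319611 = 0.217460

Final: 0.217460


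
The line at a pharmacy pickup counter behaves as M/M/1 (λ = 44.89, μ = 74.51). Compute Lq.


ρ = 44.89/74.51 = 0.6025
Lq = ρ²/(1−ρ) = 0.3630/0.3975 = 0.9131

Final: 0.9131


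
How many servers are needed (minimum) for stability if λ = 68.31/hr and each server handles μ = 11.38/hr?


Stability requires cμ > λ ⇔ c > λ/μ.
λ/μ = 68.31/11.38 = 6.0026
Minimum integer c = ⌊6.0026⌋ + 1 = 7
Check: 7·11.38 = 79.66 > 68.31, while 6·11.38 = 68.28 ≤ 68.31

Final: 7 servers


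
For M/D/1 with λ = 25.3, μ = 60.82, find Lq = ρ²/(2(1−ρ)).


ρ = 25.3/60.82 = 0.4160
M/D/1: Lq = ρ²/(2(1−ρ)) = 0.1730/(2·0.5840) = 0.14815

Final: 0.14815


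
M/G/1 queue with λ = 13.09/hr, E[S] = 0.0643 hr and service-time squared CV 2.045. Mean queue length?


ρ = λ·E[S] = 13.09·0.0643 = 0.8417
Lq = ρ²(1+C_s²)/(2(1−ρ)) = 0.7084·(1+2.045)/(2·0.1583)
= 0.7084·3.0450/0.3166 = 6.81306

Final: 6.81306


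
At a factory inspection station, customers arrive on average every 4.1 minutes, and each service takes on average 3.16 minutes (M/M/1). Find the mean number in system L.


λ = 60/4.1 = 14.6341 /hr
μ = 60/3.16 = 18.9873 /hr
ρ = λ/μ = 14.6341/18.9873 = 0.7707
L = ρ/(1−ρ) = 0.7707/0.2293 = 3.3617

Final: 3.3617


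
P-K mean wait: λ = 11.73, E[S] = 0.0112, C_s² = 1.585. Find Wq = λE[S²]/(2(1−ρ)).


ρ = λ·E[S] = 11.73·0.0112 = 0.1314
E[S²] = E[S]²(1+C_s²) = 0.0112²·(1+1.585) = 0.0003243
Wq = λ·E[S²]/(2(1−ρ)) = 11.73·0.0003243/(2·0.8686) = 0.002189 hr

Final: 0.002189 hr


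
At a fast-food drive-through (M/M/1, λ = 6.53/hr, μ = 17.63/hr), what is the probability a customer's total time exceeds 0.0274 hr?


W ~ Exponential(μ−λ) for M/M/1.
μ − λ = 17.63 − 6.53 = 11.1000
P(W > t) = e^{−(μ−λ)t} = e^{−0.3041} = 0.737758

Final: 0.737758


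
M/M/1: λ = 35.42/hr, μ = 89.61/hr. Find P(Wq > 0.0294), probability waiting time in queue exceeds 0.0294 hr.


ρ = 35.42/89.61 = 0.3953
P(Wq > t) = ρ·e^{−(μ−λ)t} = 0.3953·e^{−1.5932}
= 0.3953·0.203277 = 0.080349

Final: 0.080349
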